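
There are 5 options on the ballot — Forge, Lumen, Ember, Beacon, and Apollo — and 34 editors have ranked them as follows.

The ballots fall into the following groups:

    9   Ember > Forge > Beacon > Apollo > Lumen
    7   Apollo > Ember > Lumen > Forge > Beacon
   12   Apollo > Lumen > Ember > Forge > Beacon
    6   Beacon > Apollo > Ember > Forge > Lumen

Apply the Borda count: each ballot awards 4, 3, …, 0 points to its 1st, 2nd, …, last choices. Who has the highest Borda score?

Apollo

Borda scores:
  Forge: 9·3 + 7·1 + 12·1 + 6·1 = 52
  Lumen: 9·0 + 7·2 + 12·3 + 6·0 = 50
  Ember: 9·4 + 7·3 + 12·2 + 6·2 = 93
  Beacon: 9·2 + 7·0 + 12·0 + 6·4 = 42
  Apollo: 9·1 + 7·4 + 12·4 + 6·3 = 103
Apollo has the highest total.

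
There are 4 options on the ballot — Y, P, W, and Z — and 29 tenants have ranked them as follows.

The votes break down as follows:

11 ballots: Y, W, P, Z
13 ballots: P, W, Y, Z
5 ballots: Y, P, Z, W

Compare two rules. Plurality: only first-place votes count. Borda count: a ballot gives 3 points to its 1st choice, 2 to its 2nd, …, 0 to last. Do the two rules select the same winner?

Plurality first-place counts: Y 16, P 13, W 0, Z 0 → Y.
Borda totals: Y 61, P 60, W 48, Z 5 → Y.
The two rules agree on Y.

Yes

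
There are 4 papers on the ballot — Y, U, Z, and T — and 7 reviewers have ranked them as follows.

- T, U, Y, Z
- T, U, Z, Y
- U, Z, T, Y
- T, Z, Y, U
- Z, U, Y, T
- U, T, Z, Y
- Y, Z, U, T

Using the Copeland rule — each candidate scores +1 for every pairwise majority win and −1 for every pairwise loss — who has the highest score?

Pairwise results:
  Y vs U: U wins 5–2.
  Y vs Z: Z wins 5–2.
  Y vs T: T wins 5–2.
  U vs Z: U wins 4–3.
  U vs T: U wins 4–3.
  Z vs T: T wins 4–3.
Copeland scores (wins − losses):
  Y: 0 − 3 = -3
  U: 3 − 0 = 3
  Z: 1 − 2 = -1
  T: 2 − 1 = 1
U has the best Copeland score.

U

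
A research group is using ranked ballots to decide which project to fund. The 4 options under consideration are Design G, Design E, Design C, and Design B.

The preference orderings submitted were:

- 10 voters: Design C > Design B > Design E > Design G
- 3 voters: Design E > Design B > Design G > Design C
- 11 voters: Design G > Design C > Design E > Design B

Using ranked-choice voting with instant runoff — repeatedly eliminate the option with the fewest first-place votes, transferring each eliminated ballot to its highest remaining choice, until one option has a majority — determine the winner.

Round 1: Design G 11, Design C 10, Design E 3, Design B 0. Design B has the fewest and is eliminated.
Round 2: Design G 11, Design C 10, Design E 3. Design E has the fewest and is eliminated.
Round 3: Design G 14, Design C 10. Design G has a majority.

Design G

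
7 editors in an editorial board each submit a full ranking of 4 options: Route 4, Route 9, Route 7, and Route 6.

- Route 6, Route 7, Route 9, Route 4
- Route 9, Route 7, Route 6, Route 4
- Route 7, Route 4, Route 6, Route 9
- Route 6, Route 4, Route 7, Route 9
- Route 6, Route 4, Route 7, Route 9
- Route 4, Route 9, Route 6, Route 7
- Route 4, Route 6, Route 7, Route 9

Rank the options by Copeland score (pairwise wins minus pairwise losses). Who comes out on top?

Route 6

Pairwise results:
  Route 4 vs Route 9: Route 4 wins 5–2.
  Route 4 vs Route 7: Route 4 wins 4–3.
  Route 4 vs Route 6: Route 6 wins 4–3.
  Route 9 vs Route 7: Route 7 wins 5–2.
  Route 9 vs Route 6: Route 6 wins 5–2.
  Route 7 vs Route 6: Route 6 wins 5–2.
Copeland scores (wins − losses):
  Route 4: 2 − 1 = 1
  Route 9: 0 − 3 = -3
  Route 7: 1 − 2 = -1
  Route 6: 3 − 0 = 3
Route 6 has the best Copeland score.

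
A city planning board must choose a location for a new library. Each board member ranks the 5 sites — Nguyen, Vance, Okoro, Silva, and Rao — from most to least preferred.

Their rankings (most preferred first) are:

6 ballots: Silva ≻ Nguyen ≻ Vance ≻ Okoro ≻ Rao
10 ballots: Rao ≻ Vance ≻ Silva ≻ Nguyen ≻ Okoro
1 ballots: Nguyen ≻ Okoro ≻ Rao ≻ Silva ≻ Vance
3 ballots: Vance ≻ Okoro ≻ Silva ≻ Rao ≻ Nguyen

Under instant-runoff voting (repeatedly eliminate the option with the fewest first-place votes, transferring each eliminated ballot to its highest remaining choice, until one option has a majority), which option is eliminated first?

Round 1: Rao 10, Silva 6, Vance 3, Nguyen 1, Okoro 0. Okoro has the fewest and is eliminated.
Round 2: Rao 10, Silva 6, Vance 3, Nguyen 1. Nguyen has the fewest and is eliminated.
Round 3: Rao 11, Silva 6, Vance 3. Rao has a majority.

Okoro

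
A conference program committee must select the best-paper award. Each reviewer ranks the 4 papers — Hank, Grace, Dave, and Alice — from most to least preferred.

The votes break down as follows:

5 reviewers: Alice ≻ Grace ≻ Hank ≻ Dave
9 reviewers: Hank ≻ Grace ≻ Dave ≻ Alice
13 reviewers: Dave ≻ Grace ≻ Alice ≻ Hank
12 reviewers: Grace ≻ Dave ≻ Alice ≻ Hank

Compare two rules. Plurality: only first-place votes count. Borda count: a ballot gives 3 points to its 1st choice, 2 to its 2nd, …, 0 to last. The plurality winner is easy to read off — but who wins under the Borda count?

Grace

Plurality first-place counts: Hank 9, Grace 12, Dave 13, Alice 5 → Dave.
Borda totals: Hank 32, Grace 90, Dave 72, Alice 40 → Grace.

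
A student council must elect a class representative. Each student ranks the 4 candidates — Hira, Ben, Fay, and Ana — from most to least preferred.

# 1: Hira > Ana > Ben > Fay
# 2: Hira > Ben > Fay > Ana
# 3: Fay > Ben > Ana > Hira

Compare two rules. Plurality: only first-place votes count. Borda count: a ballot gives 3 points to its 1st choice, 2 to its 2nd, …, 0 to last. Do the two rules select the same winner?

Plurality first-place counts: Hira 2, Ben 0, Fay 1, Ana 0 → Hira.
Borda totals: Hira 6, Ben 5, Fay 4, Ana 3 → Hira.
The two rules agree on Hira.

Yes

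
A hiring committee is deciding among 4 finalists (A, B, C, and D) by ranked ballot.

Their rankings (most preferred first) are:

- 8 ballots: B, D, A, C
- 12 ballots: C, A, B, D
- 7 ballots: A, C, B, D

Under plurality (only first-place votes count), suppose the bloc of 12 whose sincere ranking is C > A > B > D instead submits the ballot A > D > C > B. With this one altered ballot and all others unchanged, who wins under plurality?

A

First-place totals with the altered ballot: A 19, B 8, C 0, D 0.
The switch changes the winner from C to A.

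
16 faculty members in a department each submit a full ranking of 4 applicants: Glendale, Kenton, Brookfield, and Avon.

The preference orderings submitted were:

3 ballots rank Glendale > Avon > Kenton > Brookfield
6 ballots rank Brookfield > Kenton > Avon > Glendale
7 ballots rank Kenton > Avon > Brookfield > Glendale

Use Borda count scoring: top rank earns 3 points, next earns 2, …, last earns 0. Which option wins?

Kenton

Borda scores:
  Glendale: 3·3 + 6·0 + 7·0 = 9
  Kenton: 3·1 + 6·2 + 7·3 = 36
  Brookfield: 3·0 + 6·3 + 7·1 = 25
  Avon: 3·2 + 6·1 + 7·2 = 26
Kenton has the highest total.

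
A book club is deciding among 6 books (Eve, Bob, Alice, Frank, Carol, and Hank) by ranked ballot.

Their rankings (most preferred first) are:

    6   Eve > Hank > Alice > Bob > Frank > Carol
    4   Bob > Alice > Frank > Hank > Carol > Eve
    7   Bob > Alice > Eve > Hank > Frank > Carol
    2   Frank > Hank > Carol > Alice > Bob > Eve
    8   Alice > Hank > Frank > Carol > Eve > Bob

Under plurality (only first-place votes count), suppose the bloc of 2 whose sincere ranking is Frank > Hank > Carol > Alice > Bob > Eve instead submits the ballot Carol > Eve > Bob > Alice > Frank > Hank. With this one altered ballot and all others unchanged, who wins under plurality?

First-place totals with the altered ballot: Eve 6, Bob 11, Alice 8, Frank 0, Carol 2, Hank 0.
The winner is unchanged: still Bob.

Bob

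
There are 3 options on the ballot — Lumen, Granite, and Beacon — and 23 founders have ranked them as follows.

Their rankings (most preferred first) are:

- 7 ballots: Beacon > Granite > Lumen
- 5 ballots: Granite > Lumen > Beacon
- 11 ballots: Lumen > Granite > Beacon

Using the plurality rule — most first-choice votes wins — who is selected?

Lumen

First-place vote totals:
  Lumen: 11
  Granite: 5
  Beacon: 7
Lumen has the most first-place votes.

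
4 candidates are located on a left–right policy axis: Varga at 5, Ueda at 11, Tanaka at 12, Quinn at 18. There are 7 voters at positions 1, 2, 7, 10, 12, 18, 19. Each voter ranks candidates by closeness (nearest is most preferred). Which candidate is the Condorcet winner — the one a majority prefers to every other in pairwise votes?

Ueda

With single-peaked preferences on a line, the Condorcet winner is the candidate closest to the median voter.
The median voter (position 10) is closest to Ueda at 11.
Check: Ueda vs Quinn — voters closer to Ueda: 5 of 7.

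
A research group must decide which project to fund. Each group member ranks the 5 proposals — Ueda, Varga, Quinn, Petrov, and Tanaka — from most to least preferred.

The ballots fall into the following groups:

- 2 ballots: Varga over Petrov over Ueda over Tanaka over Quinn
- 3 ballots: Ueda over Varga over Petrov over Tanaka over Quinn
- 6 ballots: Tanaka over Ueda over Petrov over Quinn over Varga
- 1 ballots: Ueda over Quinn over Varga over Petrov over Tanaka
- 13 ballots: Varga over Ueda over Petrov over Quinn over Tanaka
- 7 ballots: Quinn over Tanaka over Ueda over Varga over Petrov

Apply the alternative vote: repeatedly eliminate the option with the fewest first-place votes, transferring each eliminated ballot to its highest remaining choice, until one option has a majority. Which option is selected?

Varga

Round 1: Varga 15, Quinn 7, Tanaka 6, Ueda 4, Petrov 0. Petrov has the fewest and is eliminated.
Round 2: Varga 15, Quinn 7, Tanaka 6, Ueda 4. Ueda has the fewest and is eliminated.
Round 3: Varga 18, Quinn 8, Tanaka 6. Varga has a majority.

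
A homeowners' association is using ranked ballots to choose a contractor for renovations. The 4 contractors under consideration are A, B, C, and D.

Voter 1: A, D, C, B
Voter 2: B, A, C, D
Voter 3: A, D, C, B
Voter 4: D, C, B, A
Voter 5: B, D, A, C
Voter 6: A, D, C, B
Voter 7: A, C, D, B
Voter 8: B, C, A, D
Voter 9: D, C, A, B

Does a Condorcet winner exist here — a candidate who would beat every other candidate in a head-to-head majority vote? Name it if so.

Head-to-head results (9 voters total):
A vs B: A wins 5–4.
A vs C: A wins 6–3.
A vs D: A wins 6–3.
B vs C: C wins 6–3.
B vs D: D wins 6–3.
C vs D: D wins 6–3.
A beats each rival — B (5–4), C (6–3), D (6–3) — so A is the Condorcet winner.

A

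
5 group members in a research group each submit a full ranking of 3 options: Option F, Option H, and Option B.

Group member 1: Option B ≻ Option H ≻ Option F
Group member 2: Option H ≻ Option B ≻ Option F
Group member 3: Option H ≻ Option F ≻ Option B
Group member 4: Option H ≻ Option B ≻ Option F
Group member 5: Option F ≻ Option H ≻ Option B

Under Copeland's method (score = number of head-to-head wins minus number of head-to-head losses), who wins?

Option H

Pairwise results:
  Option F vs Option H: Option H wins 4–1.
  Option F vs Option B: Option B wins 3–2.
  Option H vs Option B: Option H wins 4–1.
Copeland scores (wins − losses):
  Option F: 0 − 2 = -2
  Option H: 2 − 0 = 2
  Option B: 1 − 1 = 0
Option H has the best Copeland score.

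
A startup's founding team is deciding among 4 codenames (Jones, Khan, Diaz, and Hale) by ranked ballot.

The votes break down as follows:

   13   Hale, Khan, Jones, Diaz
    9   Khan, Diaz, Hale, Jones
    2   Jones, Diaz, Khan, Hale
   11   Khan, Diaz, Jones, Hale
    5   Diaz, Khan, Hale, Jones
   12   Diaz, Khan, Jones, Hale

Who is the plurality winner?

First-place vote totals:
  Jones: 2
  Khan: 20
  Diaz: 17
  Hale: 13
Khan has the most first-place votes.

Khan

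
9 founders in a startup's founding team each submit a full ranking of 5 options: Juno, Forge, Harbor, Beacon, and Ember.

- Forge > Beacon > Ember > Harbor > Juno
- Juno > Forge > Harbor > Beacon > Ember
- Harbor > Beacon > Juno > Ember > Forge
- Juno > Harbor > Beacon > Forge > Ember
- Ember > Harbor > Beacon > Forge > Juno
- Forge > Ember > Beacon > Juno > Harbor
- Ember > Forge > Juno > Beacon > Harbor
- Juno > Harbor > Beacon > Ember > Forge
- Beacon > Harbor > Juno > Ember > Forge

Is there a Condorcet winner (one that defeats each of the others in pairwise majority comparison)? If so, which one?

No Condorcet winner

Head-to-head results (9 voters total):
Juno vs Forge: Juno wins 5–4.
Juno vs Harbor: Juno wins 5–4.
Juno vs Beacon: Beacon wins 5–4.
Juno vs Ember: Juno wins 5–4.
Forge vs Harbor: Harbor wins 5–4.
Forge vs Beacon: Beacon wins 5–4.
Forge vs Ember: Ember wins 5–4.
Harbor vs Beacon: Harbor wins 5–4.
Harbor vs Ember: Harbor wins 5–4.
Beacon vs Ember: Beacon wins 6–3.
No candidate beats all others: Juno beats Harbor beats Beacon beats Juno, a majority cycle.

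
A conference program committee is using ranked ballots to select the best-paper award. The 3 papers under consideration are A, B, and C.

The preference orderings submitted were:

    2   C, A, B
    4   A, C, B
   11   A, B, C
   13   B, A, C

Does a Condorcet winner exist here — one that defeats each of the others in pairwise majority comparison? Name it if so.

Head-to-head results (30 voters total):
A vs B: A wins 17–13.
A vs C: A wins 28–2.
B vs C: B wins 24–6.
A beats each rival — B (17–13), C (28–2) — so A is the Condorcet winner.

A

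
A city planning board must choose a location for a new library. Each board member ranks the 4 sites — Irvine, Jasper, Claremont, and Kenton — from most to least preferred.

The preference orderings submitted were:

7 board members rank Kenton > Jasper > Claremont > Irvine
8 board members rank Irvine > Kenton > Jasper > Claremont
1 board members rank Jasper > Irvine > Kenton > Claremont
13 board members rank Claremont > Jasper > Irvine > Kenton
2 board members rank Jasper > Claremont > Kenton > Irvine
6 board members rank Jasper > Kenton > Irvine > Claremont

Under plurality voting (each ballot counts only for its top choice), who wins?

Claremont

First-place vote totals:
  Irvine: 8
  Jasper: 9
  Claremont: 13
  Kenton: 7
Claremont has the most first-place votes.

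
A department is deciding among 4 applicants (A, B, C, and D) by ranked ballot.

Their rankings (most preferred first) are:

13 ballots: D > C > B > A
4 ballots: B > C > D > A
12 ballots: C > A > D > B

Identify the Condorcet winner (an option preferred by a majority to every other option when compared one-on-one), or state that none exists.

Head-to-head results (29 voters total):
A vs B: B wins 17–12.
A vs C: C wins 29–0.
A vs D: D wins 17–12.
B vs C: C wins 25–4.
B vs D: D wins 25–4.
C vs D: C wins 16–13.
C beats each rival — A (29–0), B (25–4), D (16–13) — so C is the Condorcet winner.

C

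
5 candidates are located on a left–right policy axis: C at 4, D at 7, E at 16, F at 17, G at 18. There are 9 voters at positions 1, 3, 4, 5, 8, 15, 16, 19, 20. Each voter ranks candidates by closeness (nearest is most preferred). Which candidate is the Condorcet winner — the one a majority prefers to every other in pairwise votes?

D

With single-peaked preferences on a line, the Condorcet winner is the candidate closest to the median voter.
The median voter (position 8) is closest to D at 7.
Check: D vs E — voters closer to D: 5 of 9.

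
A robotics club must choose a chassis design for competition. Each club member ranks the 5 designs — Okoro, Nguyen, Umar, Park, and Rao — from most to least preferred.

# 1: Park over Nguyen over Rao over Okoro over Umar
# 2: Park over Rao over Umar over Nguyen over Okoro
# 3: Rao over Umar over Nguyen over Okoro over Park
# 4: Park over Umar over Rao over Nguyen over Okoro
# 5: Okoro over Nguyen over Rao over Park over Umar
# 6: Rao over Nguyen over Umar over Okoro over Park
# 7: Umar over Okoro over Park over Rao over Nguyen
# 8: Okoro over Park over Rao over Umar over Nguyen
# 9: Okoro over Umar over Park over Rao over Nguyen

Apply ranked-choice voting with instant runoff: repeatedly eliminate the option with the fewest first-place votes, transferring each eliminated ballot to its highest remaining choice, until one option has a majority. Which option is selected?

Round 1: Okoro 3, Park 3, Rao 2, Umar 1, Nguyen 0. Nguyen has the fewest and is eliminated.
Round 2: Okoro 3, Park 3, Rao 2, Umar 1. Umar has the fewest and is eliminated.
Round 3: Okoro 4, Park 3, Rao 2. Rao has the fewest and is eliminated.
Round 4: Okoro 6, Park 3. Okoro has a majority.

Okoro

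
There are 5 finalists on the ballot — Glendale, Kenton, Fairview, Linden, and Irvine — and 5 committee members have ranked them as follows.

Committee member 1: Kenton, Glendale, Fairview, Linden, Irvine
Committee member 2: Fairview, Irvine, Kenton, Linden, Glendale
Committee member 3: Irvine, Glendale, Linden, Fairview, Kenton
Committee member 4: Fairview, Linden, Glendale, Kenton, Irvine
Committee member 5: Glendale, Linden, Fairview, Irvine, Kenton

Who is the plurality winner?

First-place vote totals:
  Glendale: 1
  Kenton: 1
  Fairview: 2
  Linden: 0
  Irvine: 1
Fairview has the most first-place votes.

Fairview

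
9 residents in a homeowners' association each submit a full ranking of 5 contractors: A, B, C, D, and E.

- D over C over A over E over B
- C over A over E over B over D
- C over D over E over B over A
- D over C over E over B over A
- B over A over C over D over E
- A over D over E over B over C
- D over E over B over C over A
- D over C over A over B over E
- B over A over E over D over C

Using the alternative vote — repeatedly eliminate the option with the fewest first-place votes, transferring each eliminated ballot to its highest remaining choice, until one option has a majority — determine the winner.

D

Round 1: D 4, B 2, C 2, A 1, E 0. E has the fewest and is eliminated.
Round 2: D 4, B 2, C 2, A 1. A has the fewest and is eliminated.
Round 3: D 5, B 2, C 2. D has a majority.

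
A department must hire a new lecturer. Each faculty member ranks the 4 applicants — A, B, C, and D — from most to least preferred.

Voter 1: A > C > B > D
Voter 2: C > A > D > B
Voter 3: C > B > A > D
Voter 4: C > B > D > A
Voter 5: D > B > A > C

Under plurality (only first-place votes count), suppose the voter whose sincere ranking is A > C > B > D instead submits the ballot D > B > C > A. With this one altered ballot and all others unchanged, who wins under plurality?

C

First-place totals with the altered ballot: A 0, B 0, C 3, D 2.
The winner is unchanged: still C.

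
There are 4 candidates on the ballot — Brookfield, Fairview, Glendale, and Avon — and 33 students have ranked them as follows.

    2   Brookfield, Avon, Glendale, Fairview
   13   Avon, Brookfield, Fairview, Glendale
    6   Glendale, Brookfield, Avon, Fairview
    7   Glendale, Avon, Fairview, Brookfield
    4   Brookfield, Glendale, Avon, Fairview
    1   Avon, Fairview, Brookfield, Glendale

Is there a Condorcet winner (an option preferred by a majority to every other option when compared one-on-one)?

No

Head-to-head results (33 voters total):
Brookfield vs Fairview: Brookfield wins 25–8.
Brookfield vs Glendale: Brookfield wins 20–13.
Brookfield vs Avon: Avon wins 21–12.
Fairview vs Glendale: Glendale wins 19–14.
Fairview vs Avon: Avon wins 33–0.
Glendale vs Avon: Glendale wins 17–16.
No candidate beats all others: Brookfield beats Glendale beats Avon beats Brookfield, a majority cycle.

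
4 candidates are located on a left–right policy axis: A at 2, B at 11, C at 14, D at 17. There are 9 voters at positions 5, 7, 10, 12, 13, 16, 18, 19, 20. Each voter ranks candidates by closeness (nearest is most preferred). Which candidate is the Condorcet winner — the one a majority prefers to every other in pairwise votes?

C

With single-peaked preferences on a line, the Condorcet winner is the candidate closest to the median voter.
The median voter (position 13) is closest to C at 14.
Check: C vs A — voters closer to C: 7 of 9.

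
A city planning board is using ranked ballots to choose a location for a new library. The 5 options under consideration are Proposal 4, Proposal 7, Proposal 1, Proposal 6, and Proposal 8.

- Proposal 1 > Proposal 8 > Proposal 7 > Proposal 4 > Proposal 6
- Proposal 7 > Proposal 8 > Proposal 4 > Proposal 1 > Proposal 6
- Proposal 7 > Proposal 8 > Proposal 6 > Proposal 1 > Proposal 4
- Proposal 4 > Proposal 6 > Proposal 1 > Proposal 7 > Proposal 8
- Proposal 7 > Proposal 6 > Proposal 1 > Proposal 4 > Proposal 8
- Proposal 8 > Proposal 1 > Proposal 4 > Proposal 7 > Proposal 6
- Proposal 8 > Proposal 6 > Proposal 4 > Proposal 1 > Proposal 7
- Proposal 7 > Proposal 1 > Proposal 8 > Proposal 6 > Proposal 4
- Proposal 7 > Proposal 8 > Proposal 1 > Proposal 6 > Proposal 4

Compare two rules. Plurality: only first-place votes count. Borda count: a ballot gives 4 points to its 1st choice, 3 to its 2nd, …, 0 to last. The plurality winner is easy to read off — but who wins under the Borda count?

Plurality first-place counts: Proposal 4 1, Proposal 7 5, Proposal 1 1, Proposal 6 0, Proposal 8 2 → Proposal 7.
Borda totals: Proposal 4 12, Proposal 7 24, Proposal 1 19, Proposal 6 13, Proposal 8 22 → Proposal 7.

Proposal 7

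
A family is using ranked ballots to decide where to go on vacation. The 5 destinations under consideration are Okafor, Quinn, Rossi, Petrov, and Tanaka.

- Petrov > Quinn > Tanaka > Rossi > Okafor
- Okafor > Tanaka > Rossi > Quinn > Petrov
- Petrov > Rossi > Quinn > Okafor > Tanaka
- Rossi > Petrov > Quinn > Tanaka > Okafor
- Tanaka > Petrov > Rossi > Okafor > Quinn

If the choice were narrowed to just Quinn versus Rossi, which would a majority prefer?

Ballots ranking Quinn above Rossi: 1.
Ballots ranking Rossi above Quinn: 4.
Rossi wins the head-to-head, 4–1.

Rossi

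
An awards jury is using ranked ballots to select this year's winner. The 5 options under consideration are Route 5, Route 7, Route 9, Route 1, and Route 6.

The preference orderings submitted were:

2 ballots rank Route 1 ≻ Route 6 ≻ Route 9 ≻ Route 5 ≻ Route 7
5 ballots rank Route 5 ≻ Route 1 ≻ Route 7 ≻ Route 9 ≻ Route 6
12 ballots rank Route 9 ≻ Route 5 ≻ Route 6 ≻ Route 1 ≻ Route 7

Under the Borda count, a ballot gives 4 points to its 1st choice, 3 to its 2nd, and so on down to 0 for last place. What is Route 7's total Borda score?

Borda scores:
  Route 5: 2·1 + 5·4 + 12·3 = 58
  Route 7: 2·0 + 5·2 + 12·0 = 10
  Route 9: 2·2 + 5·1 + 12·4 = 57
  Route 1: 2·4 + 5·3 + 12·1 = 35
  Route 6: 2·3 + 5·0 + 12·2 = 30

10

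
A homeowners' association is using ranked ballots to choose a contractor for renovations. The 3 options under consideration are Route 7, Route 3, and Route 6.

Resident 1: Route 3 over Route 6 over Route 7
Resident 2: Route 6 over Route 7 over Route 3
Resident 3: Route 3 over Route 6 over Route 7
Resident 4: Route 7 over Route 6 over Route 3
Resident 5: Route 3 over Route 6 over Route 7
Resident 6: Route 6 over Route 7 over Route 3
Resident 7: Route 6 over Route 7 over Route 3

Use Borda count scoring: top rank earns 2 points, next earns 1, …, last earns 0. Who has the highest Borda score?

Borda scores:
  Route 7: 0 + 1 + 0 + 2 + 0 + 1 + 1 = 5
  Route 3: 2 + 0 + 2 + 0 + 2 + 0 + 0 = 6
  Route 6: 1 + 2 + 1 + 1 + 1 + 2 + 2 = 10
Route 6 has the highest total.

Route 6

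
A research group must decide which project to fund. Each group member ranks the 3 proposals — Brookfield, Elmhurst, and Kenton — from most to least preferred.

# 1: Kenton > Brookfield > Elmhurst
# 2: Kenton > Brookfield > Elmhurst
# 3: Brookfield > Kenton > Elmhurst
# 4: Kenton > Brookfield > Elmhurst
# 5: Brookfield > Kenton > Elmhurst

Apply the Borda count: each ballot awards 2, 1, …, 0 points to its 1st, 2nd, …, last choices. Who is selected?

Borda scores:
  Brookfield: 1 + 1 + 2 + 1 + 2 = 7
  Elmhurst: 0 + 0 + 0 + 0 + 0 = 0
  Kenton: 2 + 2 + 1 + 2 + 1 = 8
Kenton has the highest total.

Kenton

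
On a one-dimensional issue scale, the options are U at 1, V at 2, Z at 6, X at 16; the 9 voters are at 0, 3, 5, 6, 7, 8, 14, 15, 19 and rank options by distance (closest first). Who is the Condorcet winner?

Z

With single-peaked preferences on a line, the Condorcet winner is the candidate closest to the median voter.
The median voter (position 7) is closest to Z at 6.
Check: Z vs V — voters closer to Z: 7 of 9.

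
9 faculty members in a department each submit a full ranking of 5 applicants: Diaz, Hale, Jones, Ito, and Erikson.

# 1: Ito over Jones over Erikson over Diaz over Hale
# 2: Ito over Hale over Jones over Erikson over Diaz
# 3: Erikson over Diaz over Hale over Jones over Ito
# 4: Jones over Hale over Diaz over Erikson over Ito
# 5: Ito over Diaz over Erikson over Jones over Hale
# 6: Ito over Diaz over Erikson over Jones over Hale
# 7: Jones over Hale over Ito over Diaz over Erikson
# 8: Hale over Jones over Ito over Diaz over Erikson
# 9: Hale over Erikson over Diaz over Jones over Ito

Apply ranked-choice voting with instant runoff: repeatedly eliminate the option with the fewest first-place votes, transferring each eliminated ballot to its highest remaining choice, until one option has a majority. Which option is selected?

Hale

Round 1: Ito 4, Hale 2, Jones 2, Erikson 1, Diaz 0. Diaz has the fewest and is eliminated.
Round 2: Ito 4, Hale 2, Jones 2, Erikson 1. Erikson has the fewest and is eliminated.
Round 3: Ito 4, Hale 3, Jones 2. Jones has the fewest and is eliminated.
Round 4: Hale 5, Ito 4. Hale has a majority.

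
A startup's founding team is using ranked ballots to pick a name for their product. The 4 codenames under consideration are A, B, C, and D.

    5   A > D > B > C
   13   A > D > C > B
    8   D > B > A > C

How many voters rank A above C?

Ballots ranking A above C: 5+13+8 = 26.
Ballots ranking C above A: 0.
So 26 of 26 voters prefer A to C.

26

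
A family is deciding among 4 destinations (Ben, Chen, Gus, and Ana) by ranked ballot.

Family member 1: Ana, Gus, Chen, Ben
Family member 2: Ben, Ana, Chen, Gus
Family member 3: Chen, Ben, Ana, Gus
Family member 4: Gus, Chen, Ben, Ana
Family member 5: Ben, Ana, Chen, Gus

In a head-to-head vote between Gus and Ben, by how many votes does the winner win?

Ballots ranking Gus above Ben: 2.
Ballots ranking Ben above Gus: 3.
Ben wins 3–2, a margin of 1.

1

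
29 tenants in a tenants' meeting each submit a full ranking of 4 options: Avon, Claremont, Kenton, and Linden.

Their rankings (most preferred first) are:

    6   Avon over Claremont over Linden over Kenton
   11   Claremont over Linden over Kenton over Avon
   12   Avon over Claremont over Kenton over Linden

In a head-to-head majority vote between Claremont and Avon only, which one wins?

Avon

Ballots ranking Claremont above Avon: 11.
Ballots ranking Avon above Claremont: 6+12 = 18.
Avon wins the head-to-head, 18–11.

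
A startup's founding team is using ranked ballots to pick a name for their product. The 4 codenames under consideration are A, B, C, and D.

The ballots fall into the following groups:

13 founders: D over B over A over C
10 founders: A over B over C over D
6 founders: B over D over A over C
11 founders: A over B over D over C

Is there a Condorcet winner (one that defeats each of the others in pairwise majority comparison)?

Yes

Head-to-head results (40 voters total):
A vs B: A wins 21–19.
A vs C: A wins 40–0.
A vs D: A wins 21–19.
B vs C: B wins 40–0.
B vs D: B wins 27–13.
C vs D: D wins 30–10.
A beats each rival — B (21–19), C (40–0), D (21–19) — so A is the Condorcet winner.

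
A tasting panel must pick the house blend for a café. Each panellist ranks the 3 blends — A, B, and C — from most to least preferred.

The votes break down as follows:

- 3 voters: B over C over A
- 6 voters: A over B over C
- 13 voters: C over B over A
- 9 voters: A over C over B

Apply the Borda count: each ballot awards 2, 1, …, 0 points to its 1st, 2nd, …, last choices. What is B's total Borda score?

25

Borda scores:
  A: 3·0 + 6·2 + 13·0 + 9·2 = 30
  B: 3·2 + 6·1 + 13·1 + 9·0 = 25
  C: 3·1 + 6·0 + 13·2 + 9·1 = 38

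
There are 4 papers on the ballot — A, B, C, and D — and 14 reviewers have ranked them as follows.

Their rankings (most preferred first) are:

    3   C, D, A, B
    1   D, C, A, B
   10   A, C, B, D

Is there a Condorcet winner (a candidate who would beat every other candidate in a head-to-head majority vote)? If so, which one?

A

Head-to-head results (14 voters total):
A vs B: A wins 14–0.
A vs C: A wins 10–4.
A vs D: A wins 10–4.
B vs C: C wins 14–0.
B vs D: B wins 10–4.
C vs D: C wins 13–1.
A beats each rival — B (14–0), C (10–4), D (10–4) — so A is the Condorcet winner.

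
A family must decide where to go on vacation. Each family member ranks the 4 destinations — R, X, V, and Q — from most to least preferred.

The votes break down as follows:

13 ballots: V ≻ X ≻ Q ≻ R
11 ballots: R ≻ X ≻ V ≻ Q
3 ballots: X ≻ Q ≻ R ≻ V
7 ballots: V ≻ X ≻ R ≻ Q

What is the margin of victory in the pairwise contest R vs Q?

Ballots ranking R above Q: 11+7 = 18.
Ballots ranking Q above R: 13+3 = 16.
R wins 18–16, a margin of 2.

2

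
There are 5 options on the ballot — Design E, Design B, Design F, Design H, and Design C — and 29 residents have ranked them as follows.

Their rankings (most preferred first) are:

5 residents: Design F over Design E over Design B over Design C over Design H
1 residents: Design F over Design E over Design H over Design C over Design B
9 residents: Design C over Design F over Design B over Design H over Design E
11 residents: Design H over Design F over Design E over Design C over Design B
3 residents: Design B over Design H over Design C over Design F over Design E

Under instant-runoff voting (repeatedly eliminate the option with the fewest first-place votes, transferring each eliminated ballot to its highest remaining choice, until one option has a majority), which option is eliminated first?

Round 1: Design H 11, Design C 9, Design F 6, Design B 3, Design E 0. Design E has the fewest and is eliminated.
Round 2: Design H 11, Design C 9, Design F 6, Design B 3. Design B has the fewest and is eliminated.
Round 3: Design H 14, Design C 9, Design F 6. Design F has the fewest and is eliminated.
Round 4: Design H 15, Design C 14. Design H has a majority.

Design E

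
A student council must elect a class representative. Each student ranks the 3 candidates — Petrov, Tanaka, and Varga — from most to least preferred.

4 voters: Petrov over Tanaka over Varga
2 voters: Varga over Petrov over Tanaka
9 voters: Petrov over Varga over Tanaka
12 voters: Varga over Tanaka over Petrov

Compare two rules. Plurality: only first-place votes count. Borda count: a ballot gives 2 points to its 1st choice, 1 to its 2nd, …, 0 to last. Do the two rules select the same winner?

Plurality first-place counts: Petrov 13, Tanaka 0, Varga 14 → Varga.
Borda totals: Petrov 28, Tanaka 16, Varga 37 → Varga.
The two rules agree on Varga.

Yes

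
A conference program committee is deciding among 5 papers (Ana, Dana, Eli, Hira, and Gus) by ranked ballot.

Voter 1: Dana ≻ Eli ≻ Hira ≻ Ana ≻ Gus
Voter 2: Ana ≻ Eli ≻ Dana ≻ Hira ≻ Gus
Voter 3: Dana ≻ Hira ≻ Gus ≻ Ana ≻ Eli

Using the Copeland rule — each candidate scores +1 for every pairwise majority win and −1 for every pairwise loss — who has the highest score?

Dana

Pairwise results:
  Ana vs Dana: Dana wins 2–1.
  Ana vs Eli: Ana wins 2–1.
  Ana vs Hira: Hira wins 2–1.
  Ana vs Gus: Ana wins 2–1.
  Dana vs Eli: Dana wins 2–1.
  Dana vs Hira: Dana wins 3–0.
  Dana vs Gus: Dana wins 3–0.
  Eli vs Hira: Eli wins 2–1.
  Eli vs Gus: Eli wins 2–1.
  Hira vs Gus: Hira wins 3–0.
Copeland scores (wins − losses):
  Ana: 2 − 2 = 0
  Dana: 4 − 0 = 4
  Eli: 2 − 2 = 0
  Hira: 2 − 2 = 0
  Gus: 0 − 4 = -4
Dana has the best Copeland score.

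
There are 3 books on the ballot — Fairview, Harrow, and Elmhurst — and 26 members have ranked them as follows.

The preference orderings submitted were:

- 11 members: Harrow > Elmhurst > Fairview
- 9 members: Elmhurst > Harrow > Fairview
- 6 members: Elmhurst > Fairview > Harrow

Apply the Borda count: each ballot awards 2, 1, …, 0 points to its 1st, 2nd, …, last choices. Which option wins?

Elmhurst

Borda scores:
  Fairview: 11·0 + 9·0 + 6·1 = 6
  Harrow: 11·2 + 9·1 + 6·0 = 31
  Elmhurst: 11·1 + 9·2 + 6·2 = 41
Elmhurst has the highest total.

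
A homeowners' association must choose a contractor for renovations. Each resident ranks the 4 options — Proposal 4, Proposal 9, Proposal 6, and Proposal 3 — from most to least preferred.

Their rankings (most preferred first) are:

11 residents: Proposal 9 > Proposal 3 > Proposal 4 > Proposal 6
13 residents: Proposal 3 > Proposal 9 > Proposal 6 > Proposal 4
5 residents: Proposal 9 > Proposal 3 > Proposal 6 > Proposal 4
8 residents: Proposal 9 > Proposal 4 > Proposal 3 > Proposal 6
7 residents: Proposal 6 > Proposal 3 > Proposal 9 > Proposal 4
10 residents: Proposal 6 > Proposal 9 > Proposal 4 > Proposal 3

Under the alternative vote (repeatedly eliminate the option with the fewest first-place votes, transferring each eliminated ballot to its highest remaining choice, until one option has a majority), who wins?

Round 1: Proposal 9 24, Proposal 6 17, Proposal 3 13, Proposal 4 0. Proposal 4 has the fewest and is eliminated.
Round 2: Proposal 9 24, Proposal 6 17, Proposal 3 13. Proposal 3 has the fewest and is eliminated.
Round 3: Proposal 9 37, Proposal 6 17. Proposal 9 has a majority.

Proposal 9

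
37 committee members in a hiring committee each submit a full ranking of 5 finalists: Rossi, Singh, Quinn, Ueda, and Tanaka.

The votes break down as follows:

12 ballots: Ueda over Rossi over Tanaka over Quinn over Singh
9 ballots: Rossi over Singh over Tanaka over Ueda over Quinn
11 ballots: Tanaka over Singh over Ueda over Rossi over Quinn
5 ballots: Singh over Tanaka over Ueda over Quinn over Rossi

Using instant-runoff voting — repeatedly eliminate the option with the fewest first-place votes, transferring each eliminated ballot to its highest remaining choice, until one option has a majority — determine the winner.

Round 1: Ueda 12, Tanaka 11, Rossi 9, Singh 5, Quinn 0. Quinn has the fewest and is eliminated.
Round 2: Ueda 12, Tanaka 11, Rossi 9, Singh 5. Singh has the fewest and is eliminated.
Round 3: Tanaka 16, Ueda 12, Rossi 9. Rossi has the fewest and is eliminated.
Round 4: Tanaka 25, Ueda 12. Tanaka has a majority.

Tanaka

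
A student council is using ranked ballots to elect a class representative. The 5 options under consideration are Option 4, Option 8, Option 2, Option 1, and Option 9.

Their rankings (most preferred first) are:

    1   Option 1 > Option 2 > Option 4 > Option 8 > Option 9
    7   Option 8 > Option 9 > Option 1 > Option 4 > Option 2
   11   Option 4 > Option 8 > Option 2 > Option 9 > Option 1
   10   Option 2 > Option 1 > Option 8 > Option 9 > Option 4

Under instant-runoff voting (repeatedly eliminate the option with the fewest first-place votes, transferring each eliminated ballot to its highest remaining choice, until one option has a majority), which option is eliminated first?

Option 9

Round 1: Option 4 11, Option 2 10, Option 8 7, Option 1 1, Option 9 0. Option 9 has the fewest and is eliminated.
Round 2: Option 4 11, Option 2 10, Option 8 7, Option 1 1. Option 1 has the fewest and is eliminated.
Round 3: Option 4 11, Option 2 11, Option 8 7. Option 8 has the fewest and is eliminated.
Round 4: Option 4 18, Option 2 11. Option 4 has a majority.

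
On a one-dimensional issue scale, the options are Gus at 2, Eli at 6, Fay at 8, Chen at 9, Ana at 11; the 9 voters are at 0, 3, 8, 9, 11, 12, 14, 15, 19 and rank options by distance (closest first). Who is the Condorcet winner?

With single-peaked preferences on a line, the Condorcet winner is the candidate closest to the median voter.
The median voter (position 11) is closest to Ana at 11.
Check: Ana vs Gus — voters closer to Ana: 7 of 9.

Ana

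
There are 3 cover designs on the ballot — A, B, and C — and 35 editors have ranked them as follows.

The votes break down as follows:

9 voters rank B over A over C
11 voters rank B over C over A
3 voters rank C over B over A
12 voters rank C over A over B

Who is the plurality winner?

B

First-place vote totals:
  A: 0
  B: 20
  C: 15
B has the most first-place votes.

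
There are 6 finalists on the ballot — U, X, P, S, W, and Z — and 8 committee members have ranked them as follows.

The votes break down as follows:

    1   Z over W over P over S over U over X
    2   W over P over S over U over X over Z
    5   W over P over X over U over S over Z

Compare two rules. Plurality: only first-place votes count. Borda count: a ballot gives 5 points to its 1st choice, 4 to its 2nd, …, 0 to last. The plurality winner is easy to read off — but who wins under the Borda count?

Plurality first-place counts: U 0, X 0, P 0, S 0, W 7, Z 1 → W.
Borda totals: U 15, X 17, P 31, S 13, W 39, Z 5 → W.

W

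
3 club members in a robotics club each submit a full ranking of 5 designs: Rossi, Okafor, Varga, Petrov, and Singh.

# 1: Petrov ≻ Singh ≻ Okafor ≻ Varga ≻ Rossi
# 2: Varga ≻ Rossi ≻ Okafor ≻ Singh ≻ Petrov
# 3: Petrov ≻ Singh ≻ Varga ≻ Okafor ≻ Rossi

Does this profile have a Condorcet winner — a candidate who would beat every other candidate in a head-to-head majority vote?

Yes

Head-to-head results (3 voters total):
Rossi vs Okafor: Okafor wins 2–1.
Rossi vs Varga: Varga wins 3–0.
Rossi vs Petrov: Petrov wins 2–1.
Rossi vs Singh: Singh wins 2–1.
Okafor vs Varga: Varga wins 2–1.
Okafor vs Petrov: Petrov wins 2–1.
Okafor vs Singh: Singh wins 2–1.
Varga vs Petrov: Petrov wins 2–1.
Varga vs Singh: Singh wins 2–1.
Petrov vs Singh: Petrov wins 2–1.
Petrov beats each rival — Rossi (2–1), Okafor (2–1), Varga (2–1), Singh (2–1) — so Petrov is the Condorcet winner.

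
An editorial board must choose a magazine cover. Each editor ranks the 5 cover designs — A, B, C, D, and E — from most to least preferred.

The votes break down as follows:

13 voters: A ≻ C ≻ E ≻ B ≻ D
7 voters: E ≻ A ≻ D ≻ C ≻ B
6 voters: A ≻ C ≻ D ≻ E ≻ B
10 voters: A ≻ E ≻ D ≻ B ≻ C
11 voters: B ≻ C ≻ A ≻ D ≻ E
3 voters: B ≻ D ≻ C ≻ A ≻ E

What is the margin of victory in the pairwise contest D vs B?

Ballots ranking D above B: 7+6+10 = 23.
Ballots ranking B above D: 13+11+3 = 27.
B wins 27–23, a margin of 4.

4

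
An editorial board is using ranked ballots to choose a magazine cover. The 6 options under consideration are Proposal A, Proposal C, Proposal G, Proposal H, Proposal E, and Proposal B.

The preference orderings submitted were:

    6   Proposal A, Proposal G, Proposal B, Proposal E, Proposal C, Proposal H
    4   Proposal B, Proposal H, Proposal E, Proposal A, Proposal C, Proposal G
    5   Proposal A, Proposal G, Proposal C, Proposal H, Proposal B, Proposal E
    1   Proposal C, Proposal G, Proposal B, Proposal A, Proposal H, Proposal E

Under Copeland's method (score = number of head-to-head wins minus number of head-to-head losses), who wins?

Proposal A

Pairwise results:
  Proposal A vs Proposal C: Proposal A wins 15–1.
  Proposal A vs Proposal G: Proposal A wins 15–1.
  Proposal A vs Proposal H: Proposal A wins 12–4.
  Proposal A vs Proposal E: Proposal A wins 12–4.
  Proposal A vs Proposal B: Proposal A wins 11–5.
  Proposal C vs Proposal G: Proposal G wins 11–5.
  Proposal C vs Proposal H: Proposal C wins 12–4.
  Proposal C vs Proposal E: Proposal E wins 10–6.
  Proposal C vs Proposal B: Proposal B wins 10–6.
  Proposal G vs Proposal H: Proposal G wins 12–4.
  Proposal G vs Proposal E: Proposal G wins 12–4.
  Proposal G vs Proposal B: Proposal G wins 12–4.
  Proposal H vs Proposal E: Proposal H wins 10–6.
  Proposal H vs Proposal B: Proposal B wins 11–5.
  Proposal E vs Proposal B: Proposal B wins 16–0.
Copeland scores (wins − losses):
  Proposal A: 5 − 0 = 5
  Proposal C: 1 − 4 = -3
  Proposal G: 4 − 1 = 3
  Proposal H: 1 − 4 = -3
  Proposal E: 1 − 4 = -3
  Proposal B: 3 − 2 = 1
Proposal A has the best Copeland score.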